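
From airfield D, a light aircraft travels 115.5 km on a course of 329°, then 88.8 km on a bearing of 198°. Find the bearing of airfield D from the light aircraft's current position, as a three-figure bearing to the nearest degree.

100°

Leg 1 (329°, 115.5 km): east 115.5 sin 329° = -59.49, north 115.5 cos 329° = 99.00
Leg 2 (198°, 88.8 km): east 88.8 sin 198° = -27.44, north 88.8 cos 198° = -84.45
Net displacement: -86.93 east, 14.55 north. Direction back to start is (86.93, -14.55): bearing = atan2(86.93, -14.55) mod 360° = 99.50° ≈ 100°.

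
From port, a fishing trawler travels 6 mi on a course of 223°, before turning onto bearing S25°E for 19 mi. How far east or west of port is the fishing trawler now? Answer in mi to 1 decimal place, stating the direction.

3.9 mi east

Leg 1 (223°, 6 mi): east 6 sin 223° = -4.09, north 6 cos 223° = -4.39
Leg 2 (S25°E, 19 mi): east 19 sin 155° = 8.03, north 19 cos 155° = -17.22
Net east component: 3.94 mi.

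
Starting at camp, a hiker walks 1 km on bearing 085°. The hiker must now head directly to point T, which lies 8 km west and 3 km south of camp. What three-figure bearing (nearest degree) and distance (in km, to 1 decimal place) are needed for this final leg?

Leg 1 (085°, 1 km): east 1 sin 85° = 1.00, north 1 cos 85° = 0.09
Current position: (1.00, 0.09). Target: (-8, -3). Remaining: Δeast = -9.00, Δnorth = -3.09.
Bearing = atan2(-9.00, -3.09) mod 360° = 251.06°; distance = √((-9.00)² + (-3.09)²) = 9.511 km.

251°, 9.5 km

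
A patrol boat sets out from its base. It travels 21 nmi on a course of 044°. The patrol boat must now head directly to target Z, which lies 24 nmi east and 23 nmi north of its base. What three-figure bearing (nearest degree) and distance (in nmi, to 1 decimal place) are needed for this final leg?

Leg 1 (044°, 21 nmi): east 21 sin 44° = 14.59, north 21 cos 44° = 15.11
Current position: (14.59, 15.11). Target: (24, 23). Remaining: Δeast = 9.41, Δnorth = 7.89.
Bearing = atan2(9.41, 7.89) mod 360° = 50.01°; distance = √((9.41)² + (7.89)²) = 12.284 nmi.

050°, 12.3 nmi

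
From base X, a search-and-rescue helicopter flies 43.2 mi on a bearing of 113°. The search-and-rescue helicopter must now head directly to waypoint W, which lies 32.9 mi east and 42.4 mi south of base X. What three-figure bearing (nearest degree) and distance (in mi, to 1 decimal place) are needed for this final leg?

Leg 1 (113°, 43.2 mi): east 43.2 sin 113° = 39.77, north 43.2 cos 113° = -16.88
Current position: (39.77, -16.88). Target: (32.9, -42.4). Remaining: Δeast = -6.87, Δnorth = -25.52.
Bearing = atan2(-6.87, -25.52) mod 360° = 195.06°; distance = √((-6.87)² + (-25.52)²) = 26.428 mi.

195°, 26.4 mi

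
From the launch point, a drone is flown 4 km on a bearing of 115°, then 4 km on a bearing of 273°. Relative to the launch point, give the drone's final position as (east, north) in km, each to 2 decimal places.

(-0.37, -1.48)

Leg 1 (115°, 4 km): east 4 sin 115° = 3.63, north 4 cos 115° = -1.69
Leg 2 (273°, 4 km): east 4 sin 273° = -3.99, north 4 cos 273° = 0.21
Summing: -0.37 km east, -1.48 km north → (-0.37, -1.48).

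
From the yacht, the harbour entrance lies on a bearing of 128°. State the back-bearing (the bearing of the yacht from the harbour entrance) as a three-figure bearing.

308°

Back-bearing = 128° + 180° = 308°.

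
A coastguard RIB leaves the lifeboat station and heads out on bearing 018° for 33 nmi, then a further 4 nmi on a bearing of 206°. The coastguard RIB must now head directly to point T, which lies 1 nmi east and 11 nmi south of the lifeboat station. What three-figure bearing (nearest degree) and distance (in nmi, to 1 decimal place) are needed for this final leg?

191°, 39.5 nmi

Leg 1 (018°, 33 nmi): east 33 sin 18° = 10.20, north 33 cos 18° = 31.38
Leg 2 (206°, 4 nmi): east 4 sin 206° = -1.75, north 4 cos 206° = -3.60
Current position: (8.44, 27.79). Target: (1, -11). Remaining: Δeast = -7.44, Δnorth = -38.79.
Bearing = atan2(-7.44, -38.79) mod 360° = 190.86°; distance = √((-7.44)² + (-38.79)²) = 39.498 nmi.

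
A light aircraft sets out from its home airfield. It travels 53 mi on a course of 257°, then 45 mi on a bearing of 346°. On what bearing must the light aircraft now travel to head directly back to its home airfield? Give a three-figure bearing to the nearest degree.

Leg 1 (257°, 53 mi): east 53 sin 257° = -51.64, north 53 cos 257° = -11.92
Leg 2 (346°, 45 mi): east 45 sin 346° = -10.89, north 45 cos 346° = 43.66
Net displacement: -62.53 east, 31.74 north. Direction back to start is (62.53, -31.74): bearing = atan2(62.53, -31.74) mod 360° = 116.91° ≈ 117°.

117°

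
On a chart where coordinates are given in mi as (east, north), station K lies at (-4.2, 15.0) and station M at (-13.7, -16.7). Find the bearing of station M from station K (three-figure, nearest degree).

Δeast = -13.7 − -4.2 = -9.50; Δnorth = -16.7 − 15.0 = -31.70.
Bearing = atan2(Δeast, Δnorth) mod 360° = 196.68° ≈ 197°.

197°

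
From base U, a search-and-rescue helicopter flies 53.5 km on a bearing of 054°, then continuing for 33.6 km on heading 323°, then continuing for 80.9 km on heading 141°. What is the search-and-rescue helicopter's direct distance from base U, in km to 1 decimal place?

Leg 1 (054°, 53.5 km): east 53.5 sin 54° = 43.28, north 53.5 cos 54° = 31.45
Leg 2 (323°, 33.6 km): east 33.6 sin 323° = -20.22, north 33.6 cos 323° = 26.83
Leg 3 (141°, 80.9 km): east 80.9 sin 141° = 50.91, north 80.9 cos 141° = -62.87
Net: 73.97 east, -4.59 north. Distance = √((73.97)² + (-4.59)²) = 74.116 km.

74.1 km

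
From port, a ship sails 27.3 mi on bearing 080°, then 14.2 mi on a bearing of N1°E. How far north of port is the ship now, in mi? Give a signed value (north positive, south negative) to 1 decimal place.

Leg 1 (080°, 27.3 mi): east 27.3 sin 80° = 26.89, north 27.3 cos 80° = 4.74
Leg 2 (N1°E, 14.2 mi): east 14.2 sin 1° = 0.25, north 14.2 cos 1° = 14.20
Net north component: 18.94 mi.

18.9 mi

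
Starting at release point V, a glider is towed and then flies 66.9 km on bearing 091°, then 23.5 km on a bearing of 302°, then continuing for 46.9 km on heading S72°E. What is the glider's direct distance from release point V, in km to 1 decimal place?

Leg 1 (091°, 66.9 km): east 66.9 sin 91° = 66.89, north 66.9 cos 91° = -1.17
Leg 2 (302°, 23.5 km): east 23.5 sin 302° = -19.93, north 23.5 cos 302° = 12.45
Leg 3 (S72°E, 46.9 km): east 46.9 sin 108° = 44.60, north 46.9 cos 108° = -14.49
Net: 91.57 east, -3.21 north. Distance = √((91.57)² + (-3.21)²) = 91.621 km.

91.6 km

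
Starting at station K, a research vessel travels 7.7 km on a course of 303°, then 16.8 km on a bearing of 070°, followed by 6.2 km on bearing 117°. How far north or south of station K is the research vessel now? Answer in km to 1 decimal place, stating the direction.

7.1 km north

Leg 1 (303°, 7.7 km): east 7.7 sin 303° = -6.46, north 7.7 cos 303° = 4.19
Leg 2 (070°, 16.8 km): east 16.8 sin 70° = 15.79, north 16.8 cos 70° = 5.75
Leg 3 (117°, 6.2 km): east 6.2 sin 117° = 5.52, north 6.2 cos 117° = -2.81
Net north component: 7.12 km.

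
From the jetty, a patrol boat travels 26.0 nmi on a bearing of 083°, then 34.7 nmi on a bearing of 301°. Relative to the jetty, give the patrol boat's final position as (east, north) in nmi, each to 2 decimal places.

Leg 1 (083°, 26.0 nmi): east 26.0 sin 83° = 25.81, north 26.0 cos 83° = 3.17
Leg 2 (301°, 34.7 nmi): east 34.7 sin 301° = -29.74, north 34.7 cos 301° = 17.87
Summing: -3.94 nmi east, 21.04 nmi north → (-3.94, 21.04).

(-3.94, 21.04)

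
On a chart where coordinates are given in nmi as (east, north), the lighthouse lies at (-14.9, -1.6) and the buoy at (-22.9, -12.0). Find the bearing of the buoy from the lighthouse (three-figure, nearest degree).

Δeast = -22.9 − -14.9 = -8.00; Δnorth = -12.0 − -1.6 = -10.40.
Bearing = atan2(Δeast, Δnorth) mod 360° = 217.57° ≈ 218°.

218°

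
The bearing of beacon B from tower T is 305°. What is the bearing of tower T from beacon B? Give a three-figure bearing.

Back-bearing = 305° − 180° = 125°.

125°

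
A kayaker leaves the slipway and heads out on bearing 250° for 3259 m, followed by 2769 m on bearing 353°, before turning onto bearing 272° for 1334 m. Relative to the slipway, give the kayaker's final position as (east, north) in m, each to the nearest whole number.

(-4733, 1680)

Leg 1 (250°, 3259 m): east 3259 sin 250° = -3062.46, north 3259 cos 250° = -1114.64
Leg 2 (353°, 2769 m): east 2769 sin 353° = -337.46, north 2769 cos 353° = 2748.36
Leg 3 (272°, 1334 m): east 1334 sin 272° = -1333.19, north 1334 cos 272° = 46.56
Summing: -4733.10 m east, 1680.27 m north → (-4733, 1680).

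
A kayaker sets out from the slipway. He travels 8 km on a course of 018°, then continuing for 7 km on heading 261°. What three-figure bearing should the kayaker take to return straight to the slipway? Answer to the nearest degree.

146°

Leg 1 (018°, 8 km): east 8 sin 18° = 2.47, north 8 cos 18° = 7.61
Leg 2 (261°, 7 km): east 7 sin 261° = -6.91, north 7 cos 261° = -1.10
Net displacement: -4.44 east, 6.51 north. Direction back to start is (4.44, -6.51): bearing = atan2(4.44, -6.51) mod 360° = 145.71° ≈ 146°.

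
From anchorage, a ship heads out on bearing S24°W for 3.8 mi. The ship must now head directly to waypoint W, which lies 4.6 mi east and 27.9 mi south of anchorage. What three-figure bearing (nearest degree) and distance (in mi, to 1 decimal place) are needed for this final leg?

Leg 1 (S24°W, 3.8 mi): east 3.8 sin 204° = -1.55, north 3.8 cos 204° = -3.47
Current position: (-1.55, -3.47). Target: (4.6, -27.9). Remaining: Δeast = 6.15, Δnorth = -24.43.
Bearing = atan2(6.15, -24.43) mod 360° = 165.88°; distance = √((6.15)² + (-24.43)²) = 25.190 mi.

166°, 25.2 mi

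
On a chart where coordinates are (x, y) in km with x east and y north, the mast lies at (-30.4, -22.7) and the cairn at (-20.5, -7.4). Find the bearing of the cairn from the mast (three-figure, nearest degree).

Δeast = -20.5 − -30.4 = 9.90; Δnorth = -7.4 − -22.7 = 15.30.
Bearing = atan2(Δeast, Δnorth) mod 360° = 32.91° ≈ 033°.

033°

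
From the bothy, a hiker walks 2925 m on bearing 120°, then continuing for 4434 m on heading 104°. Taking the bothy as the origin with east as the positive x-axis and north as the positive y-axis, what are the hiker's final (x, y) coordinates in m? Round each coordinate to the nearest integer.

(6835, -2535)

Leg 1 (120°, 2925 m): east 2925 sin 120° = 2533.12, north 2925 cos 120° = -1462.50
Leg 2 (104°, 4434 m): east 4434 sin 104° = 4302.29, north 4434 cos 104° = -1072.68
Summing: 6835.42 m east, -2535.18 m north → (6835, -2535).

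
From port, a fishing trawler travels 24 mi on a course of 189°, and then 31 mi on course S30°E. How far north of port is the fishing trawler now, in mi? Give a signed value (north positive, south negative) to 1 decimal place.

-50.6 mi

Leg 1 (189°, 24 mi): east 24 sin 189° = -3.75, north 24 cos 189° = -23.70
Leg 2 (S30°E, 31 mi): east 31 sin 150° = 15.50, north 31 cos 150° = -26.85
Net north component: -50.55 mi.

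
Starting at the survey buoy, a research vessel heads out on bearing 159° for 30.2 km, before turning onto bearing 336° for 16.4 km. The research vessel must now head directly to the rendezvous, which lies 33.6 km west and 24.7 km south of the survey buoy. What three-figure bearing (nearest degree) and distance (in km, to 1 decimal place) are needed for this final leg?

Leg 1 (159°, 30.2 km): east 30.2 sin 159° = 10.82, north 30.2 cos 159° = -28.19
Leg 2 (336°, 16.4 km): east 16.4 sin 336° = -6.67, north 16.4 cos 336° = 14.98
Current position: (4.15, -13.21). Target: (-33.6, -24.7). Remaining: Δeast = -37.75, Δnorth = -11.49.
Bearing = atan2(-37.75, -11.49) mod 360° = 253.07°; distance = √((-37.75)² + (-11.49)²) = 39.461 km.

253°, 39.5 km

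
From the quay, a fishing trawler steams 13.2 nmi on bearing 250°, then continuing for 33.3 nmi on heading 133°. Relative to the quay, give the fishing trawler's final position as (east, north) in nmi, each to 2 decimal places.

(11.95, -27.23)

Leg 1 (250°, 13.2 nmi): east 13.2 sin 250° = -12.40, north 13.2 cos 250° = -4.51
Leg 2 (133°, 33.3 nmi): east 33.3 sin 133° = 24.35, north 33.3 cos 133° = -22.71
Summing: 11.95 nmi east, -27.23 nmi north → (11.95, -27.23).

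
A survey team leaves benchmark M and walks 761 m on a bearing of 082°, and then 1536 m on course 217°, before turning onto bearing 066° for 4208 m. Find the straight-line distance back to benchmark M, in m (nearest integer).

Leg 1 (082°, 761 m): east 761 sin 82° = 753.59, north 761 cos 82° = 105.91
Leg 2 (217°, 1536 m): east 1536 sin 217° = -924.39, north 1536 cos 217° = -1226.70
Leg 3 (066°, 4208 m): east 4208 sin 66° = 3844.20, north 4208 cos 66° = 1711.55
Net: 3673.41 east, 590.75 north. Distance = √((3673.41)² + (590.75)²) = 3720.605 m.

3721 m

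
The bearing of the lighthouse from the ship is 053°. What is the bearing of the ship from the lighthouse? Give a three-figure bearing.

Back-bearing = 053° + 180° = 233°.

233°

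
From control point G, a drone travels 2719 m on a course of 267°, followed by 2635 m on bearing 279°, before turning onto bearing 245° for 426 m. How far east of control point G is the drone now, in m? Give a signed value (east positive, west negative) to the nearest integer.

-5704 m

Leg 1 (267°, 2719 m): east 2719 sin 267° = -2715.27, north 2719 cos 267° = -142.30
Leg 2 (279°, 2635 m): east 2635 sin 279° = -2602.56, north 2635 cos 279° = 412.20
Leg 3 (245°, 426 m): east 426 sin 245° = -386.09, north 426 cos 245° = -180.04
Net east component: -5703.92 m.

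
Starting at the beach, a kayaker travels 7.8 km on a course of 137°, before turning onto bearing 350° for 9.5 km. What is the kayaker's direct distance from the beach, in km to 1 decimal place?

5.2 km

Leg 1 (137°, 7.8 km): east 7.8 sin 137° = 5.32, north 7.8 cos 137° = -5.70
Leg 2 (350°, 9.5 km): east 9.5 sin 350° = -1.65, north 9.5 cos 350° = 9.36
Net: 3.67 east, 3.65 north. Distance = √((3.67)² + (3.65)²) = 5.177 km.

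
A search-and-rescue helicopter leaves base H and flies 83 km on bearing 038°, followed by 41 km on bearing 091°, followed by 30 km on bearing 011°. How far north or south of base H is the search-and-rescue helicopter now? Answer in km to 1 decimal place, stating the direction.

94.1 km north

Leg 1 (038°, 83 km): east 83 sin 38° = 51.10, north 83 cos 38° = 65.40
Leg 2 (091°, 41 km): east 41 sin 91° = 40.99, north 41 cos 91° = -0.72
Leg 3 (011°, 30 km): east 30 sin 11° = 5.72, north 30 cos 11° = 29.45
Net north component: 94.14 km.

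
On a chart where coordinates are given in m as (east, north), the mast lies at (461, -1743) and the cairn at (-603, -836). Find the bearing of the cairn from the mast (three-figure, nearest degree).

310°

Δeast = -603 − 461 = -1064.00; Δnorth = -836 − -1743 = 907.00.
Bearing = atan2(Δeast, Δnorth) mod 360° = 310.45° ≈ 310°.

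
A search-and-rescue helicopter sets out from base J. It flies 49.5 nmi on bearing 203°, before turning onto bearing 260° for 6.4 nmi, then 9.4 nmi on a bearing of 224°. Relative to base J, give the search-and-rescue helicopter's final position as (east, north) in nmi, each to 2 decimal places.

Leg 1 (203°, 49.5 nmi): east 49.5 sin 203° = -19.34, north 49.5 cos 203° = -45.56
Leg 2 (260°, 6.4 nmi): east 6.4 sin 260° = -6.30, north 6.4 cos 260° = -1.11
Leg 3 (224°, 9.4 nmi): east 9.4 sin 224° = -6.53, north 9.4 cos 224° = -6.76
Summing: -32.17 nmi east, -53.44 nmi north → (-32.17, -53.44).

(-32.17, -53.44)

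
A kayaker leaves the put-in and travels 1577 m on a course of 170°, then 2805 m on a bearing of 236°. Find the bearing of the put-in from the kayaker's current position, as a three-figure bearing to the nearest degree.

Leg 1 (170°, 1577 m): east 1577 sin 170° = 273.84, north 1577 cos 170° = -1553.04
Leg 2 (236°, 2805 m): east 2805 sin 236° = -2325.45, north 2805 cos 236° = -1568.54
Net displacement: -2051.61 east, -3121.58 north. Direction back to start is (2051.61, 3121.58): bearing = atan2(2051.61, 3121.58) mod 360° = 33.31° ≈ 033°.

033°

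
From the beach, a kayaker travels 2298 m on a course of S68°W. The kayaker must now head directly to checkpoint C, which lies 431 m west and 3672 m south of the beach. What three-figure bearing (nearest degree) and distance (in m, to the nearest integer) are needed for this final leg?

Leg 1 (S68°W, 2298 m): east 2298 sin 248° = -2130.67, north 2298 cos 248° = -860.85
Current position: (-2130.67, -860.85). Target: (-431, -3672). Remaining: Δeast = 1699.67, Δnorth = -2811.15.
Bearing = atan2(1699.67, -2811.15) mod 360° = 148.84°; distance = √((1699.67)² + (-2811.15)²) = 3285.036 m.

149°, 3285 m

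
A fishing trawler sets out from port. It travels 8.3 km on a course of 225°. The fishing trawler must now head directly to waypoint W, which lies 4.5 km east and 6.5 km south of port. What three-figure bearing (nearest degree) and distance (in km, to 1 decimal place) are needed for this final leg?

093°, 10.4 km

Leg 1 (225°, 8.3 km): east 8.3 sin 225° = -5.87, north 8.3 cos 225° = -5.87
Current position: (-5.87, -5.87). Target: (4.5, -6.5). Remaining: Δeast = 10.37, Δnorth = -0.63.
Bearing = atan2(10.37, -0.63) mod 360° = 93.48°; distance = √((10.37)² + (-0.63)²) = 10.388 km.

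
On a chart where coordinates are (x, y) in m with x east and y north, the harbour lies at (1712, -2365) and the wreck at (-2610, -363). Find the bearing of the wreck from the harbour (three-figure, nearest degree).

295°

Δeast = -2610 − 1712 = -4322.00; Δnorth = -363 − -2365 = 2002.00.
Bearing = atan2(Δeast, Δnorth) mod 360° = 294.85° ≈ 295°.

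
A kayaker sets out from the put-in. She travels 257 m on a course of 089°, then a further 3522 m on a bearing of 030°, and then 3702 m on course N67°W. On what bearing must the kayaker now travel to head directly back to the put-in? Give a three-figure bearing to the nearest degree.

163°

Leg 1 (089°, 257 m): east 257 sin 89° = 256.96, north 257 cos 89° = 4.49
Leg 2 (030°, 3522 m): east 3522 sin 30° = 1761.00, north 3522 cos 30° = 3050.14
Leg 3 (N67°W, 3702 m): east 3702 sin 293° = -3407.71, north 3702 cos 293° = 1446.49
Net displacement: -1389.75 east, 4501.11 north. Direction back to start is (1389.75, -4501.11): bearing = atan2(1389.75, -4501.11) mod 360° = 162.84° ≈ 163°.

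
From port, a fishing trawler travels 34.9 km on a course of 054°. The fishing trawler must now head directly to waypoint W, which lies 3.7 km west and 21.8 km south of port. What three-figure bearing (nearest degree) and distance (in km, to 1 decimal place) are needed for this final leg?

217°, 53.0 km

Leg 1 (054°, 34.9 km): east 34.9 sin 54° = 28.23, north 34.9 cos 54° = 20.51
Current position: (28.23, 20.51). Target: (-3.7, -21.8). Remaining: Δeast = -31.93, Δnorth = -42.31.
Bearing = atan2(-31.93, -42.31) mod 360° = 217.04°; distance = √((-31.93)² + (-42.31)²) = 53.012 km.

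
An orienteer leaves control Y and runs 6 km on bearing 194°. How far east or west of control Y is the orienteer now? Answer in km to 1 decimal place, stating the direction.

Leg 1 (194°, 6 km): east 6 sin 194° = -1.45, north 6 cos 194° = -5.82
Net east component: -1.45 km.

1.5 km west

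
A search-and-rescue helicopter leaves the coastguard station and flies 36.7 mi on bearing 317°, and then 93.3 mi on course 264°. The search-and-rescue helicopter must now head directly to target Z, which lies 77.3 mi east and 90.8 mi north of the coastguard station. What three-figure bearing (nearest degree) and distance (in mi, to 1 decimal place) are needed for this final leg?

Leg 1 (317°, 36.7 mi): east 36.7 sin 317° = -25.03, north 36.7 cos 317° = 26.84
Leg 2 (264°, 93.3 mi): east 93.3 sin 264° = -92.79, north 93.3 cos 264° = -9.75
Current position: (-117.82, 17.09). Target: (77.3, 90.8). Remaining: Δeast = 195.12, Δnorth = 73.71.
Bearing = atan2(195.12, 73.71) mod 360° = 69.30°; distance = √((195.12)² + (73.71)²) = 208.577 mi.

069°, 208.6 mi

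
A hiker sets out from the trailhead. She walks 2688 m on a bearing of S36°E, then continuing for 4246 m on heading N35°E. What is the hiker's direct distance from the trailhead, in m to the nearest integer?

4222 m

Leg 1 (S36°E, 2688 m): east 2688 sin 144° = 1579.97, north 2688 cos 144° = -2174.64
Leg 2 (N35°E, 4246 m): east 4246 sin 35° = 2435.41, north 4246 cos 35° = 3478.12
Net: 4015.37 east, 1303.48 north. Distance = √((4015.37)² + (1303.48)²) = 4221.644 m.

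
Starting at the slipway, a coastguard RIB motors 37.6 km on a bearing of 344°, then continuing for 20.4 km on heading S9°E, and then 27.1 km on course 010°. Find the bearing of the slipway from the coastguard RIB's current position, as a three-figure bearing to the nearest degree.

Leg 1 (344°, 37.6 km): east 37.6 sin 344° = -10.36, north 37.6 cos 344° = 36.14
Leg 2 (S9°E, 20.4 km): east 20.4 sin 171° = 3.19, north 20.4 cos 171° = -20.15
Leg 3 (010°, 27.1 km): east 27.1 sin 10° = 4.71, north 27.1 cos 10° = 26.69
Net displacement: -2.47 east, 42.68 north. Direction back to start is (2.47, -42.68): bearing = atan2(2.47, -42.68) mod 360° = 176.69° ≈ 177°.

177°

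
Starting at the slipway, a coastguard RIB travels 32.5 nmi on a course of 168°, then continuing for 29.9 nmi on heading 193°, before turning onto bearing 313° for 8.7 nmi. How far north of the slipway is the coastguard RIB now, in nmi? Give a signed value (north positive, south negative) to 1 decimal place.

-55.0 nmi

Leg 1 (168°, 32.5 nmi): east 32.5 sin 168° = 6.76, north 32.5 cos 168° = -31.79
Leg 2 (193°, 29.9 nmi): east 29.9 sin 193° = -6.73, north 29.9 cos 193° = -29.13
Leg 3 (313°, 8.7 nmi): east 8.7 sin 313° = -6.36, north 8.7 cos 313° = 5.93
Net north component: -54.99 nmi.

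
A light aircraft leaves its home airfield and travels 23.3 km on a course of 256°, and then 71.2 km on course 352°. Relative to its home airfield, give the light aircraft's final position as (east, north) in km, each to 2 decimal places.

Leg 1 (256°, 23.3 km): east 23.3 sin 256° = -22.61, north 23.3 cos 256° = -5.64
Leg 2 (352°, 71.2 km): east 71.2 sin 352° = -9.91, north 71.2 cos 352° = 70.51
Summing: -32.52 km east, 64.87 km north → (-32.52, 64.87).

(-32.52, 64.87)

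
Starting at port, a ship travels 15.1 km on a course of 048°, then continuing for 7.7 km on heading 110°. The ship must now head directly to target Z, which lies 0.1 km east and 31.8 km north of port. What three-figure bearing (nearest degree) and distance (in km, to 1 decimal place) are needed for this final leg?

323°, 30.5 km

Leg 1 (048°, 15.1 km): east 15.1 sin 48° = 11.22, north 15.1 cos 48° = 10.10
Leg 2 (110°, 7.7 km): east 7.7 sin 110° = 7.24, north 7.7 cos 110° = -2.63
Current position: (18.46, 7.47). Target: (0.1, 31.8). Remaining: Δeast = -18.36, Δnorth = 24.33.
Bearing = atan2(-18.36, 24.33) mod 360° = 322.96°; distance = √((-18.36)² + (24.33)²) = 30.478 km.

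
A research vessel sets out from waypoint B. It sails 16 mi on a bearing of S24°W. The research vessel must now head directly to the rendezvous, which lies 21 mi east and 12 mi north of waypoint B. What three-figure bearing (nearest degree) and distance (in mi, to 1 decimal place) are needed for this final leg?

Leg 1 (S24°W, 16 mi): east 16 sin 204° = -6.51, north 16 cos 204° = -14.62
Current position: (-6.51, -14.62). Target: (21, 12). Remaining: Δeast = 27.51, Δnorth = 26.62.
Bearing = atan2(27.51, 26.62) mod 360° = 45.94°; distance = √((27.51)² + (26.62)²) = 38.277 mi.

046°, 38.3 mi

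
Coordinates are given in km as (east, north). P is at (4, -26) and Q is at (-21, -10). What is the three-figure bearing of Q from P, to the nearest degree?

Δeast = -21 − 4 = -25.00; Δnorth = -10 − -26 = 16.00.
Bearing = atan2(Δeast, Δnorth) mod 360° = 302.62° ≈ 303°.

303°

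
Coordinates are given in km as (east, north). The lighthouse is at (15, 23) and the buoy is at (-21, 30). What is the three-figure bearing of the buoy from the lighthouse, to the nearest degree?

281°

Δeast = -21 − 15 = -36.00; Δnorth = 30 − 23 = 7.00.
Bearing = atan2(Δeast, Δnorth) mod 360° = 281.00° ≈ 281°.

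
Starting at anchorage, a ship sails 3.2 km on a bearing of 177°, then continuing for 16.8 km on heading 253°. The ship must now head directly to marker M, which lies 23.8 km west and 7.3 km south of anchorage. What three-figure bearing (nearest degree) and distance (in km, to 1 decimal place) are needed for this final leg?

276°, 7.9 km

Leg 1 (177°, 3.2 km): east 3.2 sin 177° = 0.17, north 3.2 cos 177° = -3.20
Leg 2 (253°, 16.8 km): east 16.8 sin 253° = -16.07, north 16.8 cos 253° = -4.91
Current position: (-15.90, -8.11). Target: (-23.8, -7.3). Remaining: Δeast = -7.90, Δnorth = 0.81.
Bearing = atan2(-7.90, 0.81) mod 360° = 275.83°; distance = √((-7.90)² + (0.81)²) = 7.943 km.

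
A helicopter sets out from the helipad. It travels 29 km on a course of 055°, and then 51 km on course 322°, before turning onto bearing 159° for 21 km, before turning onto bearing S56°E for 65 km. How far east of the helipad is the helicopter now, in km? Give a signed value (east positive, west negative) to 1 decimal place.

53.8 km

Leg 1 (055°, 29 km): east 29 sin 55° = 23.76, north 29 cos 55° = 16.63
Leg 2 (322°, 51 km): east 51 sin 322° = -31.40, north 51 cos 322° = 40.19
Leg 3 (159°, 21 km): east 21 sin 159° = 7.53, north 21 cos 159° = -19.61
Leg 4 (S56°E, 65 km): east 65 sin 124° = 53.89, north 65 cos 124° = -36.35
Net east component: 53.77 km.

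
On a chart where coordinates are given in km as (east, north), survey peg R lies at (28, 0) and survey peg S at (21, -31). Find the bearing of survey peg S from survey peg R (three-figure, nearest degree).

193°

Δeast = 21 − 28 = -7.00; Δnorth = -31 − 0 = -31.00.
Bearing = atan2(Δeast, Δnorth) mod 360° = 192.72° ≈ 193°.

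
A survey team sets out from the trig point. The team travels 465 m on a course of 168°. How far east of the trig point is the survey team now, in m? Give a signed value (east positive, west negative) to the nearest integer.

Leg 1 (168°, 465 m): east 465 sin 168° = 96.68, north 465 cos 168° = -454.84
Net east component: 96.68 m.

97 m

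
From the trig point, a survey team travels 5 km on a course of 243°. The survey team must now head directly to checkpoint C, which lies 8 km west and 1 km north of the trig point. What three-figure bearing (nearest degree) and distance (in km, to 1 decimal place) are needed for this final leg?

313°, 4.8 km

Leg 1 (243°, 5 km): east 5 sin 243° = -4.46, north 5 cos 243° = -2.27
Current position: (-4.46, -2.27). Target: (-8, 1). Remaining: Δeast = -3.54, Δnorth = 3.27.
Bearing = atan2(-3.54, 3.27) mod 360° = 312.69°; distance = √((-3.54)² + (3.27)²) = 4.823 km.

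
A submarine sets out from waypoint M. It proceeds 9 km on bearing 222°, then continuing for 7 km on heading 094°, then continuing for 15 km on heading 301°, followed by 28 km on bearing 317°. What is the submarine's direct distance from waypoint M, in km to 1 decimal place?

37.5 km

Leg 1 (222°, 9 km): east 9 sin 222° = -6.02, north 9 cos 222° = -6.69
Leg 2 (094°, 7 km): east 7 sin 94° = 6.98, north 7 cos 94° = -0.49
Leg 3 (301°, 15 km): east 15 sin 301° = -12.86, north 15 cos 301° = 7.73
Leg 4 (317°, 28 km): east 28 sin 317° = -19.10, north 28 cos 317° = 20.48
Net: -30.99 east, 21.03 north. Distance = √((-30.99)² + (21.03)²) = 37.452 km.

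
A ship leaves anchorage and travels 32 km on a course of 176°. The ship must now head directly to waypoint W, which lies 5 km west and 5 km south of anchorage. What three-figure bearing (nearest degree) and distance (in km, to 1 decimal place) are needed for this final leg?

Leg 1 (176°, 32 km): east 32 sin 176° = 2.23, north 32 cos 176° = -31.92
Current position: (2.23, -31.92). Target: (-5, -5). Remaining: Δeast = -7.23, Δnorth = 26.92.
Bearing = atan2(-7.23, 26.92) mod 360° = 344.96°; distance = √((-7.23)² + (26.92)²) = 27.877 km.

345°, 27.9 km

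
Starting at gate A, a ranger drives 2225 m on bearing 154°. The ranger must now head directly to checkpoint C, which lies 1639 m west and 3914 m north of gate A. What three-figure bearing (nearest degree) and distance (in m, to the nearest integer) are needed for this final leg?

Leg 1 (154°, 2225 m): east 2225 sin 154° = 975.38, north 2225 cos 154° = -1999.82
Current position: (975.38, -1999.82). Target: (-1639, 3914). Remaining: Δeast = -2614.38, Δnorth = 5913.82.
Bearing = atan2(-2614.38, 5913.82) mod 360° = 336.15°; distance = √((-2614.38)² + (5913.82)²) = 6465.925 m.

336°, 6466 m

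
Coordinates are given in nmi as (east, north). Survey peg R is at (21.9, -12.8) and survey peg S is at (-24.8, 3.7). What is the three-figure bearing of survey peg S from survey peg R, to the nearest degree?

Δeast = -24.8 − 21.9 = -46.70; Δnorth = 3.7 − -12.8 = 16.50.
Bearing = atan2(Δeast, Δnorth) mod 360° = 289.46° ≈ 289°.

289°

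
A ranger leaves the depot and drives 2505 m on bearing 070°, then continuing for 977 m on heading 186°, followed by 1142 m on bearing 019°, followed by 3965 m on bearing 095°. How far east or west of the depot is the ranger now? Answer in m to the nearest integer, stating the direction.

Leg 1 (070°, 2505 m): east 2505 sin 70° = 2353.93, north 2505 cos 70° = 856.76
Leg 2 (186°, 977 m): east 977 sin 186° = -102.12, north 977 cos 186° = -971.65
Leg 3 (019°, 1142 m): east 1142 sin 19° = 371.80, north 1142 cos 19° = 1079.78
Leg 4 (095°, 3965 m): east 3965 sin 95° = 3949.91, north 3965 cos 95° = -345.57
Net east component: 6573.52 m.

6574 m east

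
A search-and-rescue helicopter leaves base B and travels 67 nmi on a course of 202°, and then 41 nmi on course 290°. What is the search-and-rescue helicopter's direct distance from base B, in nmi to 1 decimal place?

79.8 nmi

Leg 1 (202°, 67 nmi): east 67 sin 202° = -25.10, north 67 cos 202° = -62.12
Leg 2 (290°, 41 nmi): east 41 sin 290° = -38.53, north 41 cos 290° = 14.02
Net: -63.63 east, -48.10 north. Distance = √((-63.63)² + (-48.10)²) = 79.761 nmi.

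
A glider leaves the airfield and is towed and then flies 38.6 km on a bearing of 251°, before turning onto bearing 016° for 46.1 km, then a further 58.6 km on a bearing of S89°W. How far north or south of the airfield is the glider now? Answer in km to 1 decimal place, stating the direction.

30.7 km north

Leg 1 (251°, 38.6 km): east 38.6 sin 251° = -36.50, north 38.6 cos 251° = -12.57
Leg 2 (016°, 46.1 km): east 46.1 sin 16° = 12.71, north 46.1 cos 16° = 44.31
Leg 3 (S89°W, 58.6 km): east 58.6 sin 269° = -58.59, north 58.6 cos 269° = -1.02
Net north component: 30.72 km.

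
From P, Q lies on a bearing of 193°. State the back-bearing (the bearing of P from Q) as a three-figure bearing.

Back-bearing = 193° − 180° = 013°.

013°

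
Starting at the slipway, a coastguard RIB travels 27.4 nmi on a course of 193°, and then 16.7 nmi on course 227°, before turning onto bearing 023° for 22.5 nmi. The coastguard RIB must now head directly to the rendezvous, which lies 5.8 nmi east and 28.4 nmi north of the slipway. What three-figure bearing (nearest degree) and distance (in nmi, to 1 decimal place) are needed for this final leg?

019°, 48.3 nmi

Leg 1 (193°, 27.4 nmi): east 27.4 sin 193° = -6.16, north 27.4 cos 193° = -26.70
Leg 2 (227°, 16.7 nmi): east 16.7 sin 227° = -12.21, north 16.7 cos 227° = -11.39
Leg 3 (023°, 22.5 nmi): east 22.5 sin 23° = 8.79, north 22.5 cos 23° = 20.71
Current position: (-9.59, -17.38). Target: (5.8, 28.4). Remaining: Δeast = 15.39, Δnorth = 45.78.
Bearing = atan2(15.39, 45.78) mod 360° = 18.58°; distance = √((15.39)² + (45.78)²) = 48.292 nmi.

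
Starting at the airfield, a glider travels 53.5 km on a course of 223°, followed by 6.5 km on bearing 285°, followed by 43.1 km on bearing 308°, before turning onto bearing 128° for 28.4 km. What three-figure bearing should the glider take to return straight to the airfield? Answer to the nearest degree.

062°

Leg 1 (223°, 53.5 km): east 53.5 sin 223° = -36.49, north 53.5 cos 223° = -39.13
Leg 2 (285°, 6.5 km): east 6.5 sin 285° = -6.28, north 6.5 cos 285° = 1.68
Leg 3 (308°, 43.1 km): east 43.1 sin 308° = -33.96, north 43.1 cos 308° = 26.54
Leg 4 (128°, 28.4 km): east 28.4 sin 128° = 22.38, north 28.4 cos 128° = -17.48
Net displacement: -54.35 east, -28.39 north. Direction back to start is (54.35, 28.39): bearing = atan2(54.35, 28.39) mod 360° = 62.42° ≈ 062°.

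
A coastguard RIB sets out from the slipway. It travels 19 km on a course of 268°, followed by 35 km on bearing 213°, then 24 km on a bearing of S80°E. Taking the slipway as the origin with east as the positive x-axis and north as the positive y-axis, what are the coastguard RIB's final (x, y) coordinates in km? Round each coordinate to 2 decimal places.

(-14.42, -34.18)

Leg 1 (268°, 19 km): east 19 sin 268° = -18.99, north 19 cos 268° = -0.66
Leg 2 (213°, 35 km): east 35 sin 213° = -19.06, north 35 cos 213° = -29.35
Leg 3 (S80°E, 24 km): east 24 sin 100° = 23.64, north 24 cos 100° = -4.17
Summing: -14.42 km east, -34.18 km north → (-14.42, -34.18).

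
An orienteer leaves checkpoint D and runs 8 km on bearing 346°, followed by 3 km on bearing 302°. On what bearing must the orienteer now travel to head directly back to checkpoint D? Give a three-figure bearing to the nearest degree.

154°

Leg 1 (346°, 8 km): east 8 sin 346° = -1.94, north 8 cos 346° = 7.76
Leg 2 (302°, 3 km): east 3 sin 302° = -2.54, north 3 cos 302° = 1.59
Net displacement: -4.48 east, 9.35 north. Direction back to start is (4.48, -9.35): bearing = atan2(4.48, -9.35) mod 360° = 154.41° ≈ 154°.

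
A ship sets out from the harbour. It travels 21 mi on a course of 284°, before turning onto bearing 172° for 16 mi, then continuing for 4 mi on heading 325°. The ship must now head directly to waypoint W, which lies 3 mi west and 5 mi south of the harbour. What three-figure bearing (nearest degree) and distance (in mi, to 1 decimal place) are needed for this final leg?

Leg 1 (284°, 21 mi): east 21 sin 284° = -20.38, north 21 cos 284° = 5.08
Leg 2 (172°, 16 mi): east 16 sin 172° = 2.23, north 16 cos 172° = -15.84
Leg 3 (325°, 4 mi): east 4 sin 325° = -2.29, north 4 cos 325° = 3.28
Current position: (-20.44, -7.49). Target: (-3, -5). Remaining: Δeast = 17.44, Δnorth = 2.49.
Bearing = atan2(17.44, 2.49) mod 360° = 81.88°; distance = √((17.44)² + (2.49)²) = 17.620 mi.

082°, 17.6 mi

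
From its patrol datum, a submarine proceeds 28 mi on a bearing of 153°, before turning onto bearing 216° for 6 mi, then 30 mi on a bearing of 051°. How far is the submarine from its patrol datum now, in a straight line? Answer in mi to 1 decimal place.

Leg 1 (153°, 28 mi): east 28 sin 153° = 12.71, north 28 cos 153° = -24.95
Leg 2 (216°, 6 mi): east 6 sin 216° = -3.53, north 6 cos 216° = -4.85
Leg 3 (051°, 30 mi): east 30 sin 51° = 23.31, north 30 cos 51° = 18.88
Net: 32.50 east, -10.92 north. Distance = √((32.50)² + (-10.92)²) = 34.286 mi.

34.3 mi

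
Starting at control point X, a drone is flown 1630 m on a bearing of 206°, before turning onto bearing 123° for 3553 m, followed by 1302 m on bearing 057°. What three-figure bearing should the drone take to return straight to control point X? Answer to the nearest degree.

309°

Leg 1 (206°, 1630 m): east 1630 sin 206° = -714.54, north 1630 cos 206° = -1465.03
Leg 2 (123°, 3553 m): east 3553 sin 123° = 2979.80, north 3553 cos 123° = -1935.10
Leg 3 (057°, 1302 m): east 1302 sin 57° = 1091.95, north 1302 cos 57° = 709.12
Net displacement: 3357.20 east, -2691.02 north. Direction back to start is (-3357.20, 2691.02): bearing = atan2(-3357.20, 2691.02) mod 360° = 308.71° ≈ 309°.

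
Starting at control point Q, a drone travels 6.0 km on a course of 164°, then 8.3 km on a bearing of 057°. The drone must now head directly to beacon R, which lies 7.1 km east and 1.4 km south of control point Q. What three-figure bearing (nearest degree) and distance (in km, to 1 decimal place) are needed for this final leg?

264°, 1.5 km

Leg 1 (164°, 6.0 km): east 6.0 sin 164° = 1.65, north 6.0 cos 164° = -5.77
Leg 2 (057°, 8.3 km): east 8.3 sin 57° = 6.96, north 8.3 cos 57° = 4.52
Current position: (8.61, -1.25). Target: (7.1, -1.4). Remaining: Δeast = -1.51, Δnorth = -0.15.
Bearing = atan2(-1.51, -0.15) mod 360° = 264.23°; distance = √((-1.51)² + (-0.15)²) = 1.522 km.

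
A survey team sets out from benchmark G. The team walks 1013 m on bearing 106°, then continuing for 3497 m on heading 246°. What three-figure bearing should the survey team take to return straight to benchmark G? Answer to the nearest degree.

Leg 1 (106°, 1013 m): east 1013 sin 106° = 973.76, north 1013 cos 106° = -279.22
Leg 2 (246°, 3497 m): east 3497 sin 246° = -3194.67, north 3497 cos 246° = -1422.36
Net displacement: -2220.91 east, -1701.58 north. Direction back to start is (2220.91, 1701.58): bearing = atan2(2220.91, 1701.58) mod 360° = 52.54° ≈ 053°.

053°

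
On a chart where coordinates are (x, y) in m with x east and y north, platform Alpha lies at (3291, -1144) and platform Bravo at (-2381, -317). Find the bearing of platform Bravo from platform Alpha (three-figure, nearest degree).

Δeast = -2381 − 3291 = -5672.00; Δnorth = -317 − -1144 = 827.00.
Bearing = atan2(Δeast, Δnorth) mod 360° = 278.30° ≈ 278°.

278°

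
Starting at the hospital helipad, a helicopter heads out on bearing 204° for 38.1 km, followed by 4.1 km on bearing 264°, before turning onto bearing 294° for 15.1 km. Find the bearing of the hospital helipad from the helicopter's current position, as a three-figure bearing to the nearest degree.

049°

Leg 1 (204°, 38.1 km): east 38.1 sin 204° = -15.50, north 38.1 cos 204° = -34.81
Leg 2 (264°, 4.1 km): east 4.1 sin 264° = -4.08, north 4.1 cos 264° = -0.43
Leg 3 (294°, 15.1 km): east 15.1 sin 294° = -13.79, north 15.1 cos 294° = 6.14
Net displacement: -33.37 east, -29.09 north. Direction back to start is (33.37, 29.09): bearing = atan2(33.37, 29.09) mod 360° = 48.92° ≈ 049°.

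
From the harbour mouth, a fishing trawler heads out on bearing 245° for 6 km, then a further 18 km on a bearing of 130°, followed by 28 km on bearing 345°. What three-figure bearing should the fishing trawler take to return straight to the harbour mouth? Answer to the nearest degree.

185°

Leg 1 (245°, 6 km): east 6 sin 245° = -5.44, north 6 cos 245° = -2.54
Leg 2 (130°, 18 km): east 18 sin 130° = 13.79, north 18 cos 130° = -11.57
Leg 3 (345°, 28 km): east 28 sin 345° = -7.25, north 28 cos 345° = 27.05
Net displacement: 1.10 east, 12.94 north. Direction back to start is (-1.10, -12.94): bearing = atan2(-1.10, -12.94) mod 360° = 184.88° ≈ 185°.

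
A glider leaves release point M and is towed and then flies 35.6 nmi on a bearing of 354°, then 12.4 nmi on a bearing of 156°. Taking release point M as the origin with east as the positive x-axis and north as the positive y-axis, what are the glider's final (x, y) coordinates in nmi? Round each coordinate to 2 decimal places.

(1.32, 24.08)

Leg 1 (354°, 35.6 nmi): east 35.6 sin 354° = -3.72, north 35.6 cos 354° = 35.40
Leg 2 (156°, 12.4 nmi): east 12.4 sin 156° = 5.04, north 12.4 cos 156° = -11.33
Summing: 1.32 nmi east, 24.08 nmi north → (1.32, 24.08).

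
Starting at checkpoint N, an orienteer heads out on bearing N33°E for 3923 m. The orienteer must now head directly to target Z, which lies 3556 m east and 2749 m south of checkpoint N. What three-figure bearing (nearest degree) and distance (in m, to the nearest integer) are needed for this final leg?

Leg 1 (N33°E, 3923 m): east 3923 sin 33° = 2136.62, north 3923 cos 33° = 3290.10
Current position: (2136.62, 3290.10). Target: (3556, -2749). Remaining: Δeast = 1419.38, Δnorth = -6039.10.
Bearing = atan2(1419.38, -6039.10) mod 360° = 166.77°; distance = √((1419.38)² + (-6039.10)²) = 6203.662 m.

167°, 6204 m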